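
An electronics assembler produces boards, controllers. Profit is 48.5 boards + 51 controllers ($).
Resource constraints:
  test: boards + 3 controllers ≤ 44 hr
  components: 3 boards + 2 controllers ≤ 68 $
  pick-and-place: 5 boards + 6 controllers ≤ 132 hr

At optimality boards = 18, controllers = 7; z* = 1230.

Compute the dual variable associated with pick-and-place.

7

At the optimum: test uses 39 of 44 (slack = 5); components uses 68 of 68 (binding); pick-and-place uses 132 of 132 (binding).
Since test is not tight, its dual is 0.
The binding rows give the dual system: 3·y_components + 5·y_pick-and-place = 48.5 and 2·y_components + 6·y_pick-and-place = 51.
→ y_components = 4.5 and y_pick-and-place = 7.
Shadow price of pick-and-place = 7.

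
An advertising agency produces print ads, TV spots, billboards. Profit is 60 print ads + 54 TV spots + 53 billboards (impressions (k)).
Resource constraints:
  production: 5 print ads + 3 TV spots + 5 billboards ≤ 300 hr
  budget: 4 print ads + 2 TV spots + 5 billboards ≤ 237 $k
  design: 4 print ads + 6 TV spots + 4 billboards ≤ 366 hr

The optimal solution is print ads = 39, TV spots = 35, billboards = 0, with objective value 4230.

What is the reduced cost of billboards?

At the optimum: production uses 300 of 300 (binding); budget uses 226 of 237 (slack = 11); design uses 366 of 366 (binding).
Slack constraints have shadow price 0 (complementary slackness).
From A_Bᵀ y = c: 5·y_production + 4·y_design = 60; 3·y_production + 6·y_design = 54.
→ y_production = 8 and y_design = 5.
Reduced cost of billboards: c₃ − yᵀa₃ = 53 − (8·5 + 5·4) = 53 − 60 = -7.

-7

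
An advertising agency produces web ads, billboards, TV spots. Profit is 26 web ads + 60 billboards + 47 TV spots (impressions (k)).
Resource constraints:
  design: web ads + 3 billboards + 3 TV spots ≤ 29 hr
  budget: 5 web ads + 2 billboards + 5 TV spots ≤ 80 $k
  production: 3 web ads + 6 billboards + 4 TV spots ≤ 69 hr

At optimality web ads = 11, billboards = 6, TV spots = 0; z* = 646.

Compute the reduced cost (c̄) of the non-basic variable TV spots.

-1

Binding: design and production. Non-binding: budget (13 unused).
By complementary slackness, y = 0 for the non-binding constraint.
The binding rows give the dual system: 1·y_design + 3·y_production = 26 and 3·y_design + 6·y_production = 60.
Solving: y_design = 8, y_production = 6.
Reduced cost of TV spots: c₃ − yᵀa₃ = 47 − (8·3 + 6·4) = 47 − 48 = -1.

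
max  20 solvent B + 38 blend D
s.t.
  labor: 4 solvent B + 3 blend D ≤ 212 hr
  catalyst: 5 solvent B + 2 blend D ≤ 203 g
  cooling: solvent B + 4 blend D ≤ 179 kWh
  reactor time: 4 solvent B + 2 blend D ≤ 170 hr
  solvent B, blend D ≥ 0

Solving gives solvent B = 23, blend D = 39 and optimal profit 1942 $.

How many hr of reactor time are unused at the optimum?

0

reactor time used = 4·23 + 2·39 = 170; slack = 170 − 170 = 0.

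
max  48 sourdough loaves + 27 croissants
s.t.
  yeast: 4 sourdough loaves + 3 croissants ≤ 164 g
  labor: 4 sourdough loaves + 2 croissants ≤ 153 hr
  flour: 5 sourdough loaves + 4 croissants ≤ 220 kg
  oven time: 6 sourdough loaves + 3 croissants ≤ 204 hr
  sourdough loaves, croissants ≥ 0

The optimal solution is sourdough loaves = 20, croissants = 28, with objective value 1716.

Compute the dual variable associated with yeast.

Binding: yeast and oven time. Non-binding: labor (17 unused), flour (8 unused).
By complementary slackness, y = 0 for the non-binding constraints.
The binding rows give the dual system: 4·y_yeast + 6·y_oven time = 48 and 3·y_yeast + 3·y_oven time = 27.
This yields shadow prices y_yeast = 3, y_oven time = 6.
Shadow price of yeast = 3.

3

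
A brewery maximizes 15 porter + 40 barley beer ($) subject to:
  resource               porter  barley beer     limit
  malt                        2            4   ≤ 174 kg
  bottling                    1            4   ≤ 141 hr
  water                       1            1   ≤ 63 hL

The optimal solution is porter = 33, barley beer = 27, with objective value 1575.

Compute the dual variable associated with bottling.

At the optimum: malt uses 174 of 174 (binding); bottling uses 141 of 141 (binding); water uses 60 of 63 (slack = 3).
Since water is not tight, its dual is 0.
From A_Bᵀ y = c: 2·y_malt + 1·y_bottling = 15; 4·y_malt + 4·y_bottling = 40.
→ y_malt = 5 and y_bottling = 5.
Shadow price of bottling = 5.

5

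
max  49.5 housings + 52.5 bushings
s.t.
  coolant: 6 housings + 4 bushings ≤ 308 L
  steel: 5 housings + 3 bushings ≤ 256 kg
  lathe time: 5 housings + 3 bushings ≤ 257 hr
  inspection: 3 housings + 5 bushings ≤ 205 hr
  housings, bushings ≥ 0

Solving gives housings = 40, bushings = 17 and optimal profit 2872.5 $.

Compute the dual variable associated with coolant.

5

Binding: coolant and inspection. Non-binding: steel (5 unused), lathe time (6 unused).
By complementary slackness, y = 0 for the non-binding constraints.
The binding rows give the dual system: 6·y_coolant + 3·y_inspection = 49.5 and 4·y_coolant + 5·y_inspection = 52.5.
Solving: y_coolant = 5, y_inspection = 6.5.
Shadow price of coolant = 5.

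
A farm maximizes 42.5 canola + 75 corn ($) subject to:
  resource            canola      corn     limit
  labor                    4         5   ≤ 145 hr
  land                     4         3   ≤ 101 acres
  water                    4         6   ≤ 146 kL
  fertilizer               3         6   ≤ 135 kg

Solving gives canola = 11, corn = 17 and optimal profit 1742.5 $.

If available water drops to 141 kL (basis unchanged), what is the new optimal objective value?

Binding: water and fertilizer. Non-binding: labor (16 unused), land (6 unused).
Since labor, land are not tight, their duals are 0.
The binding rows give the dual system: 4·y_water + 3·y_fertilizer = 42.5 and 6·y_water + 6·y_fertilizer = 75.
This yields shadow prices y_water = 5, y_fertilizer = 7.5.
Δz = y_water·Δb = 5 × (-5) = -25, so new z* = 1742.5 − 25 = 1717.5.

1717.5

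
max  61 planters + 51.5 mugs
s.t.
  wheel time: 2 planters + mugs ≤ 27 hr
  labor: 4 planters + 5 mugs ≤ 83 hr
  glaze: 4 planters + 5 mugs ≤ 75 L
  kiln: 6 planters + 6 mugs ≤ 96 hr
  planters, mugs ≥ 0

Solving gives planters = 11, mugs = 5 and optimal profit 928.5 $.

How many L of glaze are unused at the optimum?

glaze used = 4·11 + 5·5 = 69; slack = 75 − 69 = 6.

6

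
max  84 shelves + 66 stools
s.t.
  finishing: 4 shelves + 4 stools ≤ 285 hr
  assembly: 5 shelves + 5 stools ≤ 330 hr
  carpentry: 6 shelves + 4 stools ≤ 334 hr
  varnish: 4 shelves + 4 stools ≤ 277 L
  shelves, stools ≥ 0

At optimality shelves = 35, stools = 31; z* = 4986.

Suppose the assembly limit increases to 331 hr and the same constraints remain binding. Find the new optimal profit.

4992

Check each constraint at x*: finishing 264/285 (slack 21); assembly 330/330 (tight); carpentry 334/334 (tight); varnish 264/277 (slack 13).
Slack constraints have shadow price 0 (complementary slackness).
The binding rows give the dual system: 5·y_assembly + 6·y_carpentry = 84 and 5·y_assembly + 4·y_carpentry = 66.
This yields shadow prices y_assembly = 6, y_carpentry = 9.
Δz = y_assembly·Δb = 6 × (1) = 6, so new z* = 4986 + 6 = 4992.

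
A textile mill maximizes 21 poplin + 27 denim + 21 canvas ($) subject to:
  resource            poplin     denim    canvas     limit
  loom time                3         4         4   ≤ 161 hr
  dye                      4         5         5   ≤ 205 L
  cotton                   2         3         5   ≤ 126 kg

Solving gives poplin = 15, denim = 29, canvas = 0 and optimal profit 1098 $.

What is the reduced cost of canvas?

-6

At the optimum: loom time uses 161 of 161 (binding); dye uses 205 of 205 (binding); cotton uses 117 of 126 (slack = 9).
Slack constraints have shadow price 0 (complementary slackness).
The binding rows give the dual system: 3·y_loom time + 4·y_dye = 21 and 4·y_loom time + 5·y_dye = 27.
This yields shadow prices y_loom time = 3, y_dye = 3.
Reduced cost of canvas: c₃ − yᵀa₃ = 21 − (3·4 + 3·5) = 21 − 27 = -6.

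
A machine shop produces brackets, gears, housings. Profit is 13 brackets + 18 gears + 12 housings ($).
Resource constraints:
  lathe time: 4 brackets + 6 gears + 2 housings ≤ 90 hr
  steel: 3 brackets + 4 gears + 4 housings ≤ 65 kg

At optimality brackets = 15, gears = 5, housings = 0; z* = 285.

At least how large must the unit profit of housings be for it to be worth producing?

14

Both lathe time and steel are binding at x*.
The binding rows give the dual system: 4·y_lathe time + 3·y_steel = 13 and 6·y_lathe time + 4·y_steel = 18.
→ y_lathe time = 1 and y_steel = 3.
housings enters the basis when its profit ≥ yᵀa₃ = 1·2 + 3·4 = 14.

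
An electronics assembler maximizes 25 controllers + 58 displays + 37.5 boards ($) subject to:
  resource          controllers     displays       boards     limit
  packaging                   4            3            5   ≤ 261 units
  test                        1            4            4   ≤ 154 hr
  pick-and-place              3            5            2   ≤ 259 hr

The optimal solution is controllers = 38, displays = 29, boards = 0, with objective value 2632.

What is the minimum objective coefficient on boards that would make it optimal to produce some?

At the optimum: packaging uses 239 of 261 (slack = 22); test uses 154 of 154 (binding); pick-and-place uses 259 of 259 (binding).
By complementary slackness, y = 0 for the non-binding constraint.
Dual feasibility on the basic columns requires 1·y_test + 3·y_pick-and-place = 25, 4·y_test + 5·y_pick-and-place = 58.
This yields shadow prices y_test = 7, y_pick-and-place = 6.
boards enters the basis when its profit ≥ yᵀa₃ = 7·4 + 6·2 = 40.

40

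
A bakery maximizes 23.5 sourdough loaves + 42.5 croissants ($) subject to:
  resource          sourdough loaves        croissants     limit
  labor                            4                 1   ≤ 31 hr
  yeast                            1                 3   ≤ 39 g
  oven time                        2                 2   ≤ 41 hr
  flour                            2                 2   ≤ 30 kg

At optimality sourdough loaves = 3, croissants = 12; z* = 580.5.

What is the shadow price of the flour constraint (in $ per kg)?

7

Binding: yeast and flour. Non-binding: labor (7 unused), oven time (11 unused).
Slack constraints have shadow price 0 (complementary slackness).
The binding rows give the dual system: 1·y_yeast + 2·y_flour = 23.5 and 3·y_yeast + 2·y_flour = 42.5.
This yields shadow prices y_yeast = 9.5, y_flour = 7.
Shadow price of flour = 7.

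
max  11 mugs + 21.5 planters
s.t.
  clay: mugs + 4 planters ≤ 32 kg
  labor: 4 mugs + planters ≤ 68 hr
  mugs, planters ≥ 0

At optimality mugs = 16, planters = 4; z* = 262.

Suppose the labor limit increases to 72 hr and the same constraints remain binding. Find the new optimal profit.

Check each constraint at x*: clay 32/32 (tight); labor 68/68 (tight).
Dual feasibility on the basic columns requires 1·y_clay + 4·y_labor = 11, 4·y_clay + 1·y_labor = 21.5.
This yields shadow prices y_clay = 5, y_labor = 1.5.
Δz = y_labor·Δb = 1.5 × (4) = 6, so new z* = 262 + 6 = 268.

268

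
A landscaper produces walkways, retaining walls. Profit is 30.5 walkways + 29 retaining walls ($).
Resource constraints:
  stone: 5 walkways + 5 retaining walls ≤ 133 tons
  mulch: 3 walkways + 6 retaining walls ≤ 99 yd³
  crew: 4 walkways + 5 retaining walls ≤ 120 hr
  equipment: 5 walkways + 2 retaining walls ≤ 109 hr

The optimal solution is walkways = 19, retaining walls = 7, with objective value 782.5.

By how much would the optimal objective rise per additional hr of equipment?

Binding: mulch and equipment. Non-binding: stone (3 unused), crew (9 unused).
Since stone, crew are not tight, their duals are 0.
Dual feasibility on the basic columns requires 3·y_mulch + 5·y_equipment = 30.5, 6·y_mulch + 2·y_equipment = 29.
→ y_mulch = 3.5 and y_equipment = 4.
Shadow price of equipment = 4.

4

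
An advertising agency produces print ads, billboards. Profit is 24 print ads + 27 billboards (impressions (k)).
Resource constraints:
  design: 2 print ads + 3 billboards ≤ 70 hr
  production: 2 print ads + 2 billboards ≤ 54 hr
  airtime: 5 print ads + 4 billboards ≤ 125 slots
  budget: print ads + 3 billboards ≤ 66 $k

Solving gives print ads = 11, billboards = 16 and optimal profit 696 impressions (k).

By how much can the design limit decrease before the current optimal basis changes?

Binding constraints: design, production. The basis is B = [[2,3],[2,2]] with det -2.
Per unit decrease in design, x* moves by d = (1, -1).
The basis stays optimal until airtime becomes binding; allowable decrease = 6 hr.

6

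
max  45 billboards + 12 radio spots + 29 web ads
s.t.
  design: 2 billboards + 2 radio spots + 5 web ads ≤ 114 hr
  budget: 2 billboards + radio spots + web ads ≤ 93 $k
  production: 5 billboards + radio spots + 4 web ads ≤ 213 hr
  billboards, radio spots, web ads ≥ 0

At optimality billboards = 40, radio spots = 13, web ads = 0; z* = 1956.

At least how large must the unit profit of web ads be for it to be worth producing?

33

Binding: budget and production. Non-binding: design (8 unused).
Slack constraints have shadow price 0 (complementary slackness).
The binding rows give the dual system: 2·y_budget + 5·y_production = 45 and 1·y_budget + 1·y_production = 12.
This yields shadow prices y_budget = 5, y_production = 7.
web ads enters the basis when its profit ≥ yᵀa₃ = 5·1 + 7·4 = 33.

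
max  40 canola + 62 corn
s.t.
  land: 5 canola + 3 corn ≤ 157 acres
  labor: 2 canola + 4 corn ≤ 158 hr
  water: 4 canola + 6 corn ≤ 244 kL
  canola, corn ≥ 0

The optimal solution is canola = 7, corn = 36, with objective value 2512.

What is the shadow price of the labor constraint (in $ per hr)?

Binding: labor and water. Non-binding: land (14 unused).
By complementary slackness, y = 0 for the non-binding constraint.
Dual feasibility on the basic columns requires 2·y_labor + 4·y_water = 40, 4·y_labor + 6·y_water = 62.
This yields shadow prices y_labor = 2, y_water = 9.
Shadow price of labor = 2.

2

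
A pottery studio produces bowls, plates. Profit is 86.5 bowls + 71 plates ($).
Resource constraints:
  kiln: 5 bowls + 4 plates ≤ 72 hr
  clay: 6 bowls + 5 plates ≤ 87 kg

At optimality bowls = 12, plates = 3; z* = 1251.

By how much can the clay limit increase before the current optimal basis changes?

Binding constraints: kiln, clay. The basis is B = [[5,4],[6,5]] with det 1.
Per unit increase in clay, x* moves by d = (-4, 5).
The basis stays optimal until bowls reaches 0; allowable increase = 3 kg.

3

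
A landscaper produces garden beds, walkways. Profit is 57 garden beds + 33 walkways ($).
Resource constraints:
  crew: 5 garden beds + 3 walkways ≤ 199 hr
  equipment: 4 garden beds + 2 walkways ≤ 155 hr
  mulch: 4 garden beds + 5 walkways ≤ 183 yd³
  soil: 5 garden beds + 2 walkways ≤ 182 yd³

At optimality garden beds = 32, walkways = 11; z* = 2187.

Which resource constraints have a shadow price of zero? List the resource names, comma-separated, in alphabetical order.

crew, equipment

crew: 193/199 (slack 6)
equipment: 150/155 (slack 5)
mulch: 183/183 (binding)
soil: 182/182 (binding)
By complementary slackness, a constraint with positive slack has shadow price 0 → crew, equipment.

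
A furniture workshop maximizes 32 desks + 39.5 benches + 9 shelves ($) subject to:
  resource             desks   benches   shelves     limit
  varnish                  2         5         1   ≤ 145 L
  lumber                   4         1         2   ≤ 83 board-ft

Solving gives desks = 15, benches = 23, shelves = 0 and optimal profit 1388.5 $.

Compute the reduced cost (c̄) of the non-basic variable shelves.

Both varnish and lumber are binding at x*.
From A_Bᵀ y = c: 2·y_varnish + 4·y_lumber = 32; 5·y_varnish + 1·y_lumber = 39.5.
→ y_varnish = 7 and y_lumber = 4.5.
Reduced cost of shelves: c₃ − yᵀa₃ = 9 − (7·1 + 4.5·2) = 9 − 16 = -7.

-7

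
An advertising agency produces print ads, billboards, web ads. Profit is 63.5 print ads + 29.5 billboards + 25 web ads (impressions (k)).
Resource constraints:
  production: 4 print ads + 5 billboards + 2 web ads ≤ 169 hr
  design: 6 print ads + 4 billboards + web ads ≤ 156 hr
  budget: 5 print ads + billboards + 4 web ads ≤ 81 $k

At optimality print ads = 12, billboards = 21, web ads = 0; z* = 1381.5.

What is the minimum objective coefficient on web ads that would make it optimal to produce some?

28

Check each constraint at x*: production 153/169 (slack 16); design 156/156 (tight); budget 81/81 (tight).
By complementary slackness, y = 0 for the non-binding constraint.
Dual feasibility on the basic columns requires 6·y_design + 5·y_budget = 63.5, 4·y_design + 1·y_budget = 29.5.
This yields shadow prices y_design = 6, y_budget = 5.5.
web ads enters the basis when its profit ≥ yᵀa₃ = 6·1 + 5.5·4 = 28.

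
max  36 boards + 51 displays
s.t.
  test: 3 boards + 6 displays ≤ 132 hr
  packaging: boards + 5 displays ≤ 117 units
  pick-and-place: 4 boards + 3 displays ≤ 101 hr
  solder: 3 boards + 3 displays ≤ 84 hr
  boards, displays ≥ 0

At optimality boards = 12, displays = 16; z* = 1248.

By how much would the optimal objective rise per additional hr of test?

5

At the optimum: test uses 132 of 132 (binding); packaging uses 92 of 117 (slack = 25); pick-and-place uses 96 of 101 (slack = 5); solder uses 84 of 84 (binding).
Since packaging, pick-and-place are not tight, their duals are 0.
Dual feasibility on the basic columns requires 3·y_test + 3·y_solder = 36, 6·y_test + 3·y_solder = 51.
Solving: y_test = 5, y_solder = 7.
Shadow price of test = 5.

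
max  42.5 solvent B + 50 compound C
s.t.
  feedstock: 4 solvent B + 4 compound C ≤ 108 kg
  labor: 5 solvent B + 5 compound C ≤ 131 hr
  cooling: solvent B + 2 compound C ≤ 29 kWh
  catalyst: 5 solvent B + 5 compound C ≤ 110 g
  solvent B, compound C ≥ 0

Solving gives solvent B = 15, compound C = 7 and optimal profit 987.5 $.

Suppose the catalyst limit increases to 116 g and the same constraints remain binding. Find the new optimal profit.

At the optimum: feedstock uses 88 of 108 (slack = 20); labor uses 110 of 131 (slack = 21); cooling uses 29 of 29 (binding); catalyst uses 110 of 110 (binding).
Slack constraints have shadow price 0 (complementary slackness).
From A_Bᵀ y = c: 1·y_cooling + 5·y_catalyst = 42.5; 2·y_cooling + 5·y_catalyst = 50.
→ y_cooling = 7.5 and y_catalyst = 7.
Δz = y_catalyst·Δb = 7 × (6) = 42, so new z* = 987.5 + 42 = 1029.5.

1029.5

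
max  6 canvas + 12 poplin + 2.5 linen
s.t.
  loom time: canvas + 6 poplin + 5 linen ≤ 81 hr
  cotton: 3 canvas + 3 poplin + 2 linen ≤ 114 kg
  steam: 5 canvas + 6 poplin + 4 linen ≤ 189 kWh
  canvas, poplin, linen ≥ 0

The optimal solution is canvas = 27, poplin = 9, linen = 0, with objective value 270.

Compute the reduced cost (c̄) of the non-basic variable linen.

-6.5

Check each constraint at x*: loom time 81/81 (tight); cotton 108/114 (slack 6); steam 189/189 (tight).
Slack constraints have shadow price 0 (complementary slackness).
From A_Bᵀ y = c: 1·y_loom time + 5·y_steam = 6; 6·y_loom time + 6·y_steam = 12.
This yields shadow prices y_loom time = 1, y_steam = 1.
Reduced cost of linen: c₃ − yᵀa₃ = 2.5 − (1·5 + 1·4) = 2.5 − 9 = -6.5.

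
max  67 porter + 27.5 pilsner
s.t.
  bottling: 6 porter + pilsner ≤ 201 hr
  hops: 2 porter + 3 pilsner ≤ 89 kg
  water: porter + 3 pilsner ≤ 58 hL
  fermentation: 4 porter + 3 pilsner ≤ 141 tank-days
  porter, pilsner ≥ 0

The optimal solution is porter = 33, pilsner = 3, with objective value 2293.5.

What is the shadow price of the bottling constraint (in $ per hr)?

Binding: bottling and fermentation. Non-binding: hops (14 unused), water (16 unused).
Since hops, water are not tight, their duals are 0.
Dual feasibility on the basic columns requires 6·y_bottling + 4·y_fermentation = 67, 1·y_bottling + 3·y_fermentation = 27.5.
This yields shadow prices y_bottling = 6.5, y_fermentation = 7.
Shadow price of bottling = 6.5.

6.5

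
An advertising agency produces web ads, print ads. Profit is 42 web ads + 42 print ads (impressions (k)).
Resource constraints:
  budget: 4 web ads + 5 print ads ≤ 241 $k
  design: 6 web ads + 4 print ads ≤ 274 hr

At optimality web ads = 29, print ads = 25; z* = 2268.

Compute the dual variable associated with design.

3

At the optimum: budget uses 241 of 241 (binding); design uses 274 of 274 (binding).
From A_Bᵀ y = c: 4·y_budget + 6·y_design = 42; 5·y_budget + 4·y_design = 42.
→ y_budget = 6 and y_design = 3.
Shadow price of design = 3.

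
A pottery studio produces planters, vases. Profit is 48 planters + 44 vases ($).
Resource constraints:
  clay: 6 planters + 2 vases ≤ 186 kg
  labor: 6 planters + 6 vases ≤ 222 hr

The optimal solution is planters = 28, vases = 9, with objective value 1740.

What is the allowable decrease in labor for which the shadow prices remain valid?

36

Binding constraints: clay, labor. The basis is B = [[6,2],[6,6]] with det 24.
Per unit decrease in labor, x* moves by d = (0.0833, -0.25).
The basis stays optimal until vases reaches 0; allowable decrease = 36 hr.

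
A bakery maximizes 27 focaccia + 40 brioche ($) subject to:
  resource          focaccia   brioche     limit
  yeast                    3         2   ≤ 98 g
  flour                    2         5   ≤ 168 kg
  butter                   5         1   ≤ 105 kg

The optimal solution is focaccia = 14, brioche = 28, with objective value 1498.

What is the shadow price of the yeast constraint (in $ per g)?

5

Check each constraint at x*: yeast 98/98 (tight); flour 168/168 (tight); butter 98/105 (slack 7).
Since butter is not tight, its dual is 0.
The binding rows give the dual system: 3·y_yeast + 2·y_flour = 27 and 2·y_yeast + 5·y_flour = 40.
This yields shadow prices y_yeast = 5, y_flour = 6.
Shadow price of yeast = 5.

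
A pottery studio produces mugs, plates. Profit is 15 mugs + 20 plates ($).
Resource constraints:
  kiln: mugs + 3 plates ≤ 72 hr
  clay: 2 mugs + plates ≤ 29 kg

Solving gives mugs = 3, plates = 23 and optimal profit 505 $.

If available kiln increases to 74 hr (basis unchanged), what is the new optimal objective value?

515

Both kiln and clay are binding at x*.
Dual feasibility on the basic columns requires 1·y_kiln + 2·y_clay = 15, 3·y_kiln + 1·y_clay = 20.
This yields shadow prices y_kiln = 5, y_clay = 5.
Δz = y_kiln·Δb = 5 × (2) = 10, so new z* = 505 + 10 = 515.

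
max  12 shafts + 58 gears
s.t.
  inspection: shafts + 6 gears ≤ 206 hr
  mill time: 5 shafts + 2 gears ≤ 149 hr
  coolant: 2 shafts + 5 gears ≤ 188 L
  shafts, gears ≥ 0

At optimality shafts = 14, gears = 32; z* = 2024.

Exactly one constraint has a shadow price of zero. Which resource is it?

mill time

inspection: 206/206 (binding)
mill time: 134/149 (slack 15)
coolant: 188/188 (binding)
By complementary slackness, a constraint with positive slack has shadow price 0 → mill time.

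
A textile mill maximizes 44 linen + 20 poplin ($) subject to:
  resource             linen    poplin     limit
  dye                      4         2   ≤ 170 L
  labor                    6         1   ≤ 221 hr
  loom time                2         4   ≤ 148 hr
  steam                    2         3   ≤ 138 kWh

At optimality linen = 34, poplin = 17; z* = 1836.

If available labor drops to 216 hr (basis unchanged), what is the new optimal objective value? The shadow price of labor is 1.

1831

Δb = -5, so new z* = 1836 + (1)·(-5) = 1836 − 5 = 1831.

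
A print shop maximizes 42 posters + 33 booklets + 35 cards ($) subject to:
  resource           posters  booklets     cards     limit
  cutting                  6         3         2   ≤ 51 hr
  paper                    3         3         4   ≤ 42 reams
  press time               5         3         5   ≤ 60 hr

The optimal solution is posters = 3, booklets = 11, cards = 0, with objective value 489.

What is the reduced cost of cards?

Binding: cutting and paper. Non-binding: press time (12 unused).
By complementary slackness, y = 0 for the non-binding constraint.
From A_Bᵀ y = c: 6·y_cutting + 3·y_paper = 42; 3·y_cutting + 3·y_paper = 33.
This yields shadow prices y_cutting = 3, y_paper = 8.
Reduced cost of cards: c₃ − yᵀa₃ = 35 − (3·2 + 8·4) = 35 − 38 = -3.

-3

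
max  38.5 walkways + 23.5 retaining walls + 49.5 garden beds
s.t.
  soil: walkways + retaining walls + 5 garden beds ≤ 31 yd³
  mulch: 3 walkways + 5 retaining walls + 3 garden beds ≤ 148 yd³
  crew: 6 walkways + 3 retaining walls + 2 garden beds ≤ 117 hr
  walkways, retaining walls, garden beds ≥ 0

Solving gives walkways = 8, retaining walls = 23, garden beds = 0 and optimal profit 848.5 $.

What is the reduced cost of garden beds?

Check each constraint at x*: soil 31/31 (tight); mulch 139/148 (slack 9); crew 117/117 (tight).
By complementary slackness, y = 0 for the non-binding constraint.
Dual feasibility on the basic columns requires 1·y_soil + 6·y_crew = 38.5, 1·y_soil + 3·y_crew = 23.5.
This yields shadow prices y_soil = 8.5, y_crew = 5.
Reduced cost of garden beds: c₃ − yᵀa₃ = 49.5 − (8.5·5 + 5·2) = 49.5 − 52.5 = -3.

-3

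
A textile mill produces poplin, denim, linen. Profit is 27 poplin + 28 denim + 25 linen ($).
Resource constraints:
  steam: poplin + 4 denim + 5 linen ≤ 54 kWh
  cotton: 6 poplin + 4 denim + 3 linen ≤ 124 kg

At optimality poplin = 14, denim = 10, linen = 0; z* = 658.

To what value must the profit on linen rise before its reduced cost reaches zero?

27

Both steam and cotton are binding at x*.
Dual feasibility on the basic columns requires 1·y_steam + 6·y_cotton = 27, 4·y_steam + 4·y_cotton = 28.
Solving: y_steam = 3, y_cotton = 4.
linen enters the basis when its profit ≥ yᵀa₃ = 3·5 + 4·3 = 27.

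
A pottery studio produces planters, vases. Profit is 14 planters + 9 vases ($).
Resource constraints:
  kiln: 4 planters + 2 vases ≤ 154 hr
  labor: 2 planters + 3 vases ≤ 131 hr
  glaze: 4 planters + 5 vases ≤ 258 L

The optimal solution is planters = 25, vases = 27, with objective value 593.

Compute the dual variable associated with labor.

1

Check each constraint at x*: kiln 154/154 (tight); labor 131/131 (tight); glaze 235/258 (slack 23).
Since glaze is not tight, its dual is 0.
Dual feasibility on the basic columns requires 4·y_kiln + 2·y_labor = 14, 2·y_kiln + 3·y_labor = 9.
Solving: y_kiln = 3, y_labor = 1.
Shadow price of labor = 1.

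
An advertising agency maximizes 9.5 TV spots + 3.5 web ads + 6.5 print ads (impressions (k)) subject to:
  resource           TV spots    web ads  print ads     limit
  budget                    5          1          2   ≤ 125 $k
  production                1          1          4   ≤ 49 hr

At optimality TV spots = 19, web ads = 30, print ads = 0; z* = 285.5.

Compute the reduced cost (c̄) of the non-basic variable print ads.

-4.5

Both budget and production are binding at x*.
From A_Bᵀ y = c: 5·y_budget + 1·y_production = 9.5; 1·y_budget + 1·y_production = 3.5.
This yields shadow prices y_budget = 1.5, y_production = 2.
Reduced cost of print ads: c₃ − yᵀa₃ = 6.5 − (1.5·2 + 2·4) = 6.5 − 11 = -4.5.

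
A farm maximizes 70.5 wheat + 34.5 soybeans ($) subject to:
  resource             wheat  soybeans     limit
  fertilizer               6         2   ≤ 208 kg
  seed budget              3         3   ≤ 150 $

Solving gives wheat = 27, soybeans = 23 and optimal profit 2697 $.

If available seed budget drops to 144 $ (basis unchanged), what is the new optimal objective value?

2664

Both fertilizer and seed budget are binding at x*.
From A_Bᵀ y = c: 6·y_fertilizer + 3·y_seed budget = 70.5; 2·y_fertilizer + 3·y_seed budget = 34.5.
Solving: y_fertilizer = 9, y_seed budget = 5.5.
Δz = y_seed budget·Δb = 5.5 × (-6) = -33, so new z* = 2697 − 33 = 2664.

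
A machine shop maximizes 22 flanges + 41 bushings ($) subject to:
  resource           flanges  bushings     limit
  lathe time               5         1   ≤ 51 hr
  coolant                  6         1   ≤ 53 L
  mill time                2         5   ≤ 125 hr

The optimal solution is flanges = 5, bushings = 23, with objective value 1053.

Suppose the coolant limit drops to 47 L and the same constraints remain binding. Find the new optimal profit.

1047

Check each constraint at x*: lathe time 48/51 (slack 3); coolant 53/53 (tight); mill time 125/125 (tight).
Slack constraints have shadow price 0 (complementary slackness).
Dual feasibility on the basic columns requires 6·y_coolant + 2·y_mill time = 22, 1·y_coolant + 5·y_mill time = 41.
Solving: y_coolant = 1, y_mill time = 8.
Δz = y_coolant·Δb = 1 × (-6) = -6, so new z* = 1053 − 6 = 1047.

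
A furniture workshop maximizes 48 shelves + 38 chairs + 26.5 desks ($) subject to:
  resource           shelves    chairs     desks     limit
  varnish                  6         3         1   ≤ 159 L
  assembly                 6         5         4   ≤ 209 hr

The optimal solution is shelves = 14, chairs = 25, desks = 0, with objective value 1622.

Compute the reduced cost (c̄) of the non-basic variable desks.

Check each constraint at x*: varnish 159/159 (tight); assembly 209/209 (tight).
The binding rows give the dual system: 6·y_varnish + 6·y_assembly = 48 and 3·y_varnish + 5·y_assembly = 38.
This yields shadow prices y_varnish = 1, y_assembly = 7.
Reduced cost of desks: c₃ − yᵀa₃ = 26.5 − (1·1 + 7·4) = 26.5 − 29 = -2.5.

-2.5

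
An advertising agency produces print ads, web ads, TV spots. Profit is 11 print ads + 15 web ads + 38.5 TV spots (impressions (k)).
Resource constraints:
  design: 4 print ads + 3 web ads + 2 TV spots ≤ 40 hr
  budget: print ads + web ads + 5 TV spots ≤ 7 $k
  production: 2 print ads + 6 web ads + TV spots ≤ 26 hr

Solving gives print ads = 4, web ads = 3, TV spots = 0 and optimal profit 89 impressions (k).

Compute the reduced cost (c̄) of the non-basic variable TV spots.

-7.5

Check each constraint at x*: design 25/40 (slack 15); budget 7/7 (tight); production 26/26 (tight).
Since design is not tight, its dual is 0.
The binding rows give the dual system: 1·y_budget + 2·y_production = 11 and 1·y_budget + 6·y_production = 15.
This yields shadow prices y_budget = 9, y_production = 1.
Reduced cost of TV spots: c₃ − yᵀa₃ = 38.5 − (9·5 + 1·1) = 38.5 − 46 = -7.5.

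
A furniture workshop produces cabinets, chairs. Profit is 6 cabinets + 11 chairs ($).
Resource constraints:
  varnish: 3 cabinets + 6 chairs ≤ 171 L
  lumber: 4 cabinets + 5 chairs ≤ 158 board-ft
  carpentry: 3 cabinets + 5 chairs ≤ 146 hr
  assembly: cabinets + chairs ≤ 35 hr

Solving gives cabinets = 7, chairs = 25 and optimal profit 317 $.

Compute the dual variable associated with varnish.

1

Binding: varnish and carpentry. Non-binding: lumber (5 unused), assembly (3 unused).
By complementary slackness, y = 0 for the non-binding constraints.
The binding rows give the dual system: 3·y_varnish + 3·y_carpentry = 6 and 6·y_varnish + 5·y_carpentry = 11.
→ y_varnish = 1 and y_carpentry = 1.
Shadow price of varnish = 1.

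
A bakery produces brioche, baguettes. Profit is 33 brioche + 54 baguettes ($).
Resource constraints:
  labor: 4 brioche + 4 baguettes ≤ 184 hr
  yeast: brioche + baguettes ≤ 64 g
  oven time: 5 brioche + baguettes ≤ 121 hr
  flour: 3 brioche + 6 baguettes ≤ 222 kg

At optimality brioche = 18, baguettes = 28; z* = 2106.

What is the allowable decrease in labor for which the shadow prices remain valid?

Binding constraints: labor, flour. The basis is B = [[4,4],[3,6]] with det 12.
Per unit decrease in labor, x* moves by d = (-0.5, 0.25).
The basis stays optimal until brioche reaches 0; allowable decrease = 36 hr.

36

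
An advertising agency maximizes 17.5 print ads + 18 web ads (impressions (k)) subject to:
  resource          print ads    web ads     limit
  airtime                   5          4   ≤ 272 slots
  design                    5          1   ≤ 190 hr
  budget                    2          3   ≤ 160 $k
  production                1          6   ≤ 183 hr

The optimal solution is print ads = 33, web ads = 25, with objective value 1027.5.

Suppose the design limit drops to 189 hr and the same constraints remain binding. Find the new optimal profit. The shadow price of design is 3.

1024.5

Δb = -1, so new z* = 1027.5 + (3)·(-1) = 1027.5 − 3 = 1024.5.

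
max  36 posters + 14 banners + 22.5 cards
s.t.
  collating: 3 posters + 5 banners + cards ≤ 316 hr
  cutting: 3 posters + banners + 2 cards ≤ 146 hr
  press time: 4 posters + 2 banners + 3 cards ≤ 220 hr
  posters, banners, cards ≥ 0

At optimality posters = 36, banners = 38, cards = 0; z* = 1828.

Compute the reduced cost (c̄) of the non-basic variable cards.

-2.5

Binding: cutting and press time. Non-binding: collating (18 unused).
By complementary slackness, y = 0 for the non-binding constraint.
The binding rows give the dual system: 3·y_cutting + 4·y_press time = 36 and 1·y_cutting + 2·y_press time = 14.
→ y_cutting = 8 and y_press time = 3.
Reduced cost of cards: c₃ − yᵀa₃ = 22.5 − (8·2 + 3·3) = 22.5 − 25 = -2.5.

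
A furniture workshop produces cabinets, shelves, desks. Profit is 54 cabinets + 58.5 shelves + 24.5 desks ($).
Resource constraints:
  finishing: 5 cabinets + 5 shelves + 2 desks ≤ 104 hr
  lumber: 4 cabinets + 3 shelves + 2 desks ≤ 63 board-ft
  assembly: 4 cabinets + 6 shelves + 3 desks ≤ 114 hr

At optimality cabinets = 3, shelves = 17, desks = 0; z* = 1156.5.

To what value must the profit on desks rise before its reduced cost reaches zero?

Check each constraint at x*: finishing 100/104 (slack 4); lumber 63/63 (tight); assembly 114/114 (tight).
Since finishing is not tight, its dual is 0.
Dual feasibility on the basic columns requires 4·y_lumber + 4·y_assembly = 54, 3·y_lumber + 6·y_assembly = 58.5.
This yields shadow prices y_lumber = 7.5, y_assembly = 6.
desks enters the basis when its profit ≥ yᵀa₃ = 7.5·2 + 6·3 = 33.

33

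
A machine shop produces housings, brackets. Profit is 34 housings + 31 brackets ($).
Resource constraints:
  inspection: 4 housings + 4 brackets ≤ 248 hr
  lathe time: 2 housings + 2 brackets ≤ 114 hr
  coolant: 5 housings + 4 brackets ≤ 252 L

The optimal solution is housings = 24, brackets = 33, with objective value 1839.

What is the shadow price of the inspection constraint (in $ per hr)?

Binding: lathe time and coolant. Non-binding: inspection (20 unused).
Since inspection is not tight, its dual is 0.
Dual feasibility on the basic columns requires 2·y_lathe time + 5·y_coolant = 34, 2·y_lathe time + 4·y_coolant = 31.
→ y_lathe time = 9.5 and y_coolant = 3.
Shadow price of inspection = 0.

0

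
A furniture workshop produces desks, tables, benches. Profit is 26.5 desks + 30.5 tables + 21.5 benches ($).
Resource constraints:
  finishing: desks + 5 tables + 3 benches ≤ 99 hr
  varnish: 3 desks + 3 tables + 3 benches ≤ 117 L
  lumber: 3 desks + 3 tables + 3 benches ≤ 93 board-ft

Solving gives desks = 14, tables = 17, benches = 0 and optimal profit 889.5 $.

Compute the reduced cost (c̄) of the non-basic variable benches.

Check each constraint at x*: finishing 99/99 (tight); varnish 93/117 (slack 24); lumber 93/93 (tight).
Slack constraints have shadow price 0 (complementary slackness).
The binding rows give the dual system: 1·y_finishing + 3·y_lumber = 26.5 and 5·y_finishing + 3·y_lumber = 30.5.
→ y_finishing = 1 and y_lumber = 8.5.
Reduced cost of benches: c₃ − yᵀa₃ = 21.5 − (1·3 + 8.5·3) = 21.5 − 28.5 = -7.

-7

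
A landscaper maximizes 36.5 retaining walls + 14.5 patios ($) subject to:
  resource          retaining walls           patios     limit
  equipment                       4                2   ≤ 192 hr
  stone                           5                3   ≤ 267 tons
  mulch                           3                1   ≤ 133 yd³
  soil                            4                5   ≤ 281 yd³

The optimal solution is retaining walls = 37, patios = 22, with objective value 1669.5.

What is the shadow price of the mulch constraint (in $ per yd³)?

Binding: equipment and mulch. Non-binding: stone (16 unused), soil (23 unused).
By complementary slackness, y = 0 for the non-binding constraints.
From A_Bᵀ y = c: 4·y_equipment + 3·y_mulch = 36.5; 2·y_equipment + 1·y_mulch = 14.5.
Solving: y_equipment = 3.5, y_mulch = 7.5.
Shadow price of mulch = 7.5.

7.5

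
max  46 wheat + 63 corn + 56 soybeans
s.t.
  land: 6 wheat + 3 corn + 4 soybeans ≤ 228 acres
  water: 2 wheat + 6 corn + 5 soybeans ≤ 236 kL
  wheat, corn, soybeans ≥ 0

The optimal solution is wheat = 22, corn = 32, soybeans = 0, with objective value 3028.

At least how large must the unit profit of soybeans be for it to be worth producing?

Both land and water are binding at x*.
Dual feasibility on the basic columns requires 6·y_land + 2·y_water = 46, 3·y_land + 6·y_water = 63.
This yields shadow prices y_land = 5, y_water = 8.
soybeans enters the basis when its profit ≥ yᵀa₃ = 5·4 + 8·5 = 60.

60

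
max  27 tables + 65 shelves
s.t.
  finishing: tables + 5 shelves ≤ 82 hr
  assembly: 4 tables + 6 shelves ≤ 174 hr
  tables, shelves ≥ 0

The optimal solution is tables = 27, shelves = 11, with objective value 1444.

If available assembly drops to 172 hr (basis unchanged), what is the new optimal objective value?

1434

Check each constraint at x*: finishing 82/82 (tight); assembly 174/174 (tight).
The binding rows give the dual system: 1·y_finishing + 4·y_assembly = 27 and 5·y_finishing + 6·y_assembly = 65.
→ y_finishing = 7 and y_assembly = 5.
Δz = y_assembly·Δb = 5 × (-2) = -10, so new z* = 1444 − 10 = 1434.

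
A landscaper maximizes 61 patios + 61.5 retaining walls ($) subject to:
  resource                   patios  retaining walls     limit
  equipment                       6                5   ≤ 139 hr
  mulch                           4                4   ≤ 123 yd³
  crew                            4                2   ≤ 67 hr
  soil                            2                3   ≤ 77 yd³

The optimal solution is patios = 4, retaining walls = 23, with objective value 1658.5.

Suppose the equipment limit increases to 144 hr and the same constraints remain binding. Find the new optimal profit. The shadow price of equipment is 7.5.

1696

Δb = 5, so new z* = 1658.5 + (7.5)·(5) = 1658.5 + 37.5 = 1696.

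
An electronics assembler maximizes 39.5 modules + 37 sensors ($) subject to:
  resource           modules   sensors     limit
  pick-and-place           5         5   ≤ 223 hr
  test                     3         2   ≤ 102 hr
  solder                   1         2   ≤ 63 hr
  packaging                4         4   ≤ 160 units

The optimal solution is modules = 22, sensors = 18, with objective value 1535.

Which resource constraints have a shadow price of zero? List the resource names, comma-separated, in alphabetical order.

pick-and-place, solder

pick-and-place: 200/223 (slack 23)
test: 102/102 (binding)
solder: 58/63 (slack 5)
packaging: 160/160 (binding)
By complementary slackness, a constraint with positive slack has shadow price 0 → pick-and-place, solder.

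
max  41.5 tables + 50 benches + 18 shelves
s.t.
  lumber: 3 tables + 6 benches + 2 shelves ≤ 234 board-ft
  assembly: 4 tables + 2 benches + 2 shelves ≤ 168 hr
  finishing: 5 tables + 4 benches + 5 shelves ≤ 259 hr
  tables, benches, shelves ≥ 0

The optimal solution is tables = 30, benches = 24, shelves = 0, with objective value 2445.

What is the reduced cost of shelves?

Binding: lumber and assembly. Non-binding: finishing (13 unused).
Slack constraints have shadow price 0 (complementary slackness).
The binding rows give the dual system: 3·y_lumber + 4·y_assembly = 41.5 and 6·y_lumber + 2·y_assembly = 50.
Solving: y_lumber = 6.5, y_assembly = 5.5.
Reduced cost of shelves: c₃ − yᵀa₃ = 18 − (6.5·2 + 5.5·2) = 18 − 24 = -6.

-6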